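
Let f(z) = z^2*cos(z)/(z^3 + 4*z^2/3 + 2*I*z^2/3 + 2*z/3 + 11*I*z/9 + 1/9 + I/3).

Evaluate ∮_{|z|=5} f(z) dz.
pi*(7/25 + I/25)*cos(1/3) + pi*(-152/125 + 164*I/125)*cos(1 - I/3) + pi*(117/125 + 81*I/125)*cosh(1)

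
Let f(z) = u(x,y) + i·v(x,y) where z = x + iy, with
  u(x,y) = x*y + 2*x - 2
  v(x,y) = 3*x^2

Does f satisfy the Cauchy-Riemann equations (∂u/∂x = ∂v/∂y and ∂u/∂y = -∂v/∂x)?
∂u/∂x = y + 2
∂v/∂y = 0
∂u/∂y = x
∂v/∂x = 6*x
∂u/∂x ≠ ∂v/∂y and ∂u/∂y ≠ -∂v/∂x; the Cauchy-Riemann equations are not satisfied, so f is not analytic.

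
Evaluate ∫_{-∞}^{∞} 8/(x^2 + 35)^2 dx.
Let f(z) = 8/(z^2 + 35)^2. The denominator has no real zeros and deg Q - deg P = 4 ≥ 2, so the integral of f over the upper semicircle |z| = R tends to 0 as R → ∞. Closing the contour in the upper half-plane,
  ∫_{-∞}^{∞} f(x) dx = 2πi · Σ Res(f, z_k)  over the poles with Im z_k > 0.

Zeros of the denominator: z^2 + 35 = 0 gives z = ±sqrt(35)*I.
Upper half-plane: z = sqrt(35)*I (a pole of order 2).

Write f(z) = g(z)/(z - sqrt(35)*I)^2 with g(z) = 8/(z + sqrt(35)*I)^2. For a double pole, Res(f, z₀) = g'(z₀):
  g'(z) = -16/(z + sqrt(35)*I)^3
  Res(f, sqrt(35)*I) = g'(sqrt(35)*I) = -2*sqrt(35)*I/1225

∫_{-∞}^{∞} f(x) dx = 2πi · (-2*sqrt(35)*I/1225) = 4*sqrt(35)*pi/1225

Final answer: 4*sqrt(35)*pi/1225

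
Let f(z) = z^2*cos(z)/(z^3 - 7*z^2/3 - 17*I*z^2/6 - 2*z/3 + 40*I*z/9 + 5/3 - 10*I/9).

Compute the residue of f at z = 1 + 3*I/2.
(81/25 - 144*I/175)*cos(1 + 3*I/2)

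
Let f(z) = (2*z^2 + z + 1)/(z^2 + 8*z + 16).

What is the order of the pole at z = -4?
Factor the denominator:
  z^2 + 8*z + 16 = (z + 4)^2

The numerator P(z) = 2*z^2 + z + 1 has P(-4) = 29 ≠ 0, so no factor of (z + 4) cancels.
Near z = -4 we can therefore write f(z) = g(z)/(z + 4)^2 with g analytic at -4 and g(-4) ≠ 0 (g is just the numerator).

Hence z = -4 is a pole of order 2.

Final answer: 2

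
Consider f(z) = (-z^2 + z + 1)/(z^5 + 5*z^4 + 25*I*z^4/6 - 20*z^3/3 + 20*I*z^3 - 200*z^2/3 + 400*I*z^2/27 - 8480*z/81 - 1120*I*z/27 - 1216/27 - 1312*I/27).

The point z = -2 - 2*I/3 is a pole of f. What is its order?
Factor the denominator:
  z^5 + 5*z^4 + 25*I*z^4/6 - 20*z^3/3 + 20*I*z^3 - 200*z^2/3 + 400*I*z^2/27 - 8480*z/81 - 1120*I*z/27 - 1216/27 - 1312*I/27 = (z + 2 + 2*I/3)^4*(z - 3 + 3*I/2)

The numerator P(z) = -z^2 + z + 1 has P(-2 - 2*I/3) = -41/9 - 10*I/3 ≠ 0, so no factor of (z + 2 + 2*I/3) cancels.
Near z = -2 - 2*I/3 we can therefore write f(z) = g(z)/(z + 2 + 2*I/3)^4 with g analytic at -2 - 2*I/3 and g(-2 - 2*I/3) ≠ 0 (g is the numerator divided by the remaining denominator factors).

Hence z = -2 - 2*I/3 is a pole of order 4.

Final answer: 4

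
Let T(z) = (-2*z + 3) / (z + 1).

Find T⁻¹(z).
(-z + 3)/(z + 2)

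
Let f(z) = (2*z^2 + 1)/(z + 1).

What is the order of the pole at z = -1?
Factor the denominator:
  z + 1 = (z + 1)

The numerator P(z) = 2*z^2 + 1 has P(-1) = 3 ≠ 0, so no factor of (z + 1) cancels.
Near z = -1 we can therefore write f(z) = g(z)/(z + 1) with g analytic at -1 and g(-1) ≠ 0 (g is just the numerator).

Hence z = -1 is a pole of order 1.

Final answer: 1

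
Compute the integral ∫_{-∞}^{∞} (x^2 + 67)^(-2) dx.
Let f(z) = (z^2 + 67)^(-2). The denominator has no real zeros and deg Q - deg P = 4 ≥ 2, so the integral of f over the upper semicircle |z| = R tends to 0 as R → ∞. Closing the contour in the upper half-plane,
  ∫_{-∞}^{∞} f(x) dx = 2πi · Σ Res(f, z_k)  over the poles with Im z_k > 0.

Zeros of the denominator: z^2 + 67 = 0 gives z = ±sqrt(67)*I.
Upper half-plane: z = sqrt(67)*I (a pole of order 2).

Write f(z) = g(z)/(z - sqrt(67)*I)^2 with g(z) = (z + sqrt(67)*I)^(-2). For a double pole, Res(f, z₀) = g'(z₀):
  g'(z) = -2/(z + sqrt(67)*I)^3
  Res(f, sqrt(67)*I) = g'(sqrt(67)*I) = -sqrt(67)*I/17956

∫_{-∞}^{∞} f(x) dx = 2πi · (-sqrt(67)*I/17956) = sqrt(67)*pi/8978

Final answer: sqrt(67)*pi/8978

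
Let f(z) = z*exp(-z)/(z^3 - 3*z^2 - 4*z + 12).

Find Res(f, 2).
-exp(-2)/2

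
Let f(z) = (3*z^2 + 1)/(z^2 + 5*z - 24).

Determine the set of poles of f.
The singularities of f are the zeros of the denominator. Factoring,
  z^2 + 5*z - 24 = (z - 3)*(z + 8)
so the candidates are z = 3, z = -8.

Check the numerator P(z) = 3*z^2 + 1 at each one:
  P(3) = 28 ≠ 0, so z = 3 is a (simple) pole.
  P(-8) = 193 ≠ 0, so z = -8 is a (simple) pole.

Poles of f: {-8, 3}

Final answer: {-8, 3}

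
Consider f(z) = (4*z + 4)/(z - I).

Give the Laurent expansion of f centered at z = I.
Put w = z - (I), i.e. z = w + I. The denominator is w, so it suffices to rewrite the numerator in powers of w.

P(z) = 4*z + 4
P(w + I) = 4 + 4*I + 4*w

Dividing each term by w:
  f = (4 + 4*I)/w + 4

Substituting back w = z - I:
  f(z) = (4 + 4*I)/(z - I) + 4

The series is finite because the numerator is a polynomial; the negative powers form the principal part, and the coefficient of 1/(z - I) gives Res(f, I) = 4 + 4*I.

Final answer: (4 + 4*I)/(z - I) + 4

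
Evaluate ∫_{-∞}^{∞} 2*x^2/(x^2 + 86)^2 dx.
Let f(z) = 2*z^2/(z^2 + 86)^2. The denominator has no real zeros and deg Q - deg P = 2 ≥ 2, so the integral of f over the upper semicircle |z| = R tends to 0 as R → ∞. Closing the contour in the upper half-plane,
  ∫_{-∞}^{∞} f(x) dx = 2πi · Σ Res(f, z_k)  over the poles with Im z_k > 0.

Zeros of the denominator: z^2 + 86 = 0 gives z = ±sqrt(86)*I.
Upper half-plane: z = sqrt(86)*I (a pole of order 2).

Write f(z) = g(z)/(z - sqrt(86)*I)^2 with g(z) = 2*z^2/(z + sqrt(86)*I)^2. For a double pole, Res(f, z₀) = g'(z₀):
  g'(z) = 4*sqrt(86)*I*z/(z + sqrt(86)*I)^3
  Res(f, sqrt(86)*I) = g'(sqrt(86)*I) = -sqrt(86)*I/172

∫_{-∞}^{∞} f(x) dx = 2πi · (-sqrt(86)*I/172) = sqrt(86)*pi/86

Final answer: sqrt(86)*pi/86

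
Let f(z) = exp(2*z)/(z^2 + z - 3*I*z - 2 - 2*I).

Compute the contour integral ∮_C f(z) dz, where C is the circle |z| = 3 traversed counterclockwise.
pi*(1 + I)*exp(4*I) + pi*(-1 - I)*exp(-2 + 2*I)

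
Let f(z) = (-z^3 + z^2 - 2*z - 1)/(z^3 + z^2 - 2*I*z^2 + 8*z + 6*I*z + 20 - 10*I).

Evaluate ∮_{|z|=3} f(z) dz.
By the residue theorem, ∮_C f(z) dz = 2πi · (sum of the residues of f at the poles inside |z| = 3).

The denominator factors as (z + 1 - 2*I)*(z - 1 + 3*I)*(z + 1 - 3*I), so the singularities of f are simple poles at z = -1 + 2*I, z = 1 - 3*I, z = -1 + 3*I.
  |-1 + 2*I|² = 5 < 9 = 3², so this pole is inside the contour.
  |1 - 3*I|² = 10 > 9 = 3², so this pole is outside the contour.
  |-1 + 3*I|² = 10 > 9 = 3², so this pole is outside the contour.

With P(z) = -z^3 + z^2 - 2*z - 1 and Q(z) = z^3 + z^2 - 2*I*z^2 + 8*z + 6*I*z + 20 - 10*I, each pole is simple, so Res(f, z₀) = P(z₀)/Q'(z₀) with Q'(z) = 3*z^2 + 2*z - 4*I*z + 8 + 6*I.
  Res(f, -1 + 2*I) = P(-1 + 2*I)/Q'(-1 + 2*I) = (-13 - 6*I)/(5 + 2*I) = -77/29 - 4*I/29

∮_C f(z) dz = 2πi · (-77/29 - 4*I/29) = pi*(8/29 - 154*I/29)

Final answer: pi*(8/29 - 154*I/29)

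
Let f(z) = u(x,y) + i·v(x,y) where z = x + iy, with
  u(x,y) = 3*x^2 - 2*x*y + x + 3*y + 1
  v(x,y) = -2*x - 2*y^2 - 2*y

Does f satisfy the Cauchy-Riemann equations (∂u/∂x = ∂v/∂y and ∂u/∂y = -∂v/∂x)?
∂u/∂x = 6*x - 2*y + 1
∂v/∂y = -4*y - 2
∂u/∂y = 3 - 2*x
∂v/∂x = -2
∂u/∂x ≠ ∂v/∂y and ∂u/∂y ≠ -∂v/∂x; the Cauchy-Riemann equations are not satisfied, so f is not analytic.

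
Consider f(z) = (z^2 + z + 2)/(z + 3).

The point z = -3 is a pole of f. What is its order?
1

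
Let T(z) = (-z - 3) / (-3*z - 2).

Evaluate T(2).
5/8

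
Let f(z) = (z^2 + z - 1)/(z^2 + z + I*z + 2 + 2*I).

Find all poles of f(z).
The singularities of f are the zeros of the denominator. Factoring,
  z^2 + z + I*z + 2 + 2*I = (z + 2*I)*(z + 1 - I)
so the candidates are z = -2*I, z = -1 + I.

Check the numerator P(z) = z^2 + z - 1 at each one:
  P(-2*I) = -5 - 2*I ≠ 0, so z = -2*I is a (simple) pole.
  P(-1 + I) = -2 - I ≠ 0, so z = -1 + I is a (simple) pole.

Poles of f: {-1 + I, -2*I}

Final answer: {-1 + I, -2*I}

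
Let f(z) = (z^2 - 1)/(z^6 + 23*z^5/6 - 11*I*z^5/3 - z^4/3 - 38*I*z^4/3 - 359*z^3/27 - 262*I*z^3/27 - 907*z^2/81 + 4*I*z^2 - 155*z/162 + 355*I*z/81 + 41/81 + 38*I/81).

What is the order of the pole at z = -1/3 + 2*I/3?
Factor the denominator:
  z^6 + 23*z^5/6 - 11*I*z^5/3 - z^4/3 - 38*I*z^4/3 - 359*z^3/27 - 262*I*z^3/27 - 907*z^2/81 + 4*I*z^2 - 155*z/162 + 355*I*z/81 + 41/81 + 38*I/81 = (z + 1/3 - 2*I/3)^4*(z + 2)*(z + 1/2 - I)

The numerator P(z) = z^2 - 1 has P(-1/3 + 2*I/3) = -4/3 - 4*I/9 ≠ 0, so no factor of (z + 1/3 - 2*I/3) cancels.
Near z = -1/3 + 2*I/3 we can therefore write f(z) = g(z)/(z + 1/3 - 2*I/3)^4 with g analytic at -1/3 + 2*I/3 and g(-1/3 + 2*I/3) ≠ 0 (g is the numerator divided by the remaining denominator factors).

Hence z = -1/3 + 2*I/3 is a pole of order 4.

Final answer: 4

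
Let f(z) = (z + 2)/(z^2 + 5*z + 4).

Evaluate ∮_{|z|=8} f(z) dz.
2*I*pi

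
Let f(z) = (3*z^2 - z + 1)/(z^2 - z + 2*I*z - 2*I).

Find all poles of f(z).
The singularities of f are the zeros of the denominator. Factoring,
  z^2 - z + 2*I*z - 2*I = (z + 2*I)*(z - 1)
so the candidates are z = -2*I, z = 1.

Check the numerator P(z) = 3*z^2 - z + 1 at each one:
  P(-2*I) = -11 + 2*I ≠ 0, so z = -2*I is a (simple) pole.
  P(1) = 3 ≠ 0, so z = 1 is a (simple) pole.

Poles of f: {-2*I, 1}

Final answer: {-2*I, 1}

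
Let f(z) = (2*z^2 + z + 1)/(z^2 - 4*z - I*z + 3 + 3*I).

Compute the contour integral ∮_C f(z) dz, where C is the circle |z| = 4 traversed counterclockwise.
By the residue theorem, ∮_C f(z) dz = 2πi · (sum of the residues of f at the poles inside |z| = 4).

The denominator factors as (z - 3)*(z - 1 - I), so the singularities of f are simple poles at z = 3, z = 1 + I.
  |3|² = 9 < 16 = 4², so this pole is inside the contour.
  |1 + I|² = 2 < 16 = 4², so this pole is inside the contour.

With P(z) = 2*z^2 + z + 1 and Q(z) = z^2 - 4*z - I*z + 3 + 3*I, each pole is simple, so Res(f, z₀) = P(z₀)/Q'(z₀) with Q'(z) = 2*z - 4 - I.
  Res(f, 3) = P(3)/Q'(3) = (22)/(2 - I) = 44/5 + 22*I/5
  Res(f, 1 + I) = P(1 + I)/Q'(1 + I) = (2 + 5*I)/(-2 + I) = 1/5 - 12*I/5

Sum of residues inside C: 9 + 2*I
∮_C f(z) dz = 2πi · (9 + 2*I) = pi*(-4 + 18*I)

Final answer: pi*(-4 + 18*I)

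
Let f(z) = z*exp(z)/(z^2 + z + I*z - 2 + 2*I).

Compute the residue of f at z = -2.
Write f(z) = P(z)/Q(z) with P(z) = z*exp(z) and Q(z) = z^2 + z + I*z - 2 + 2*I.
The denominator factors as Q(z) = (z - 1 + I)*(z + 2), so z = -2 is a simple zero of Q and P is analytic there; z = -2 is therefore a simple pole and
  Res(f, z₀) = P(z₀)/Q'(z₀).

Q'(z) = 2*z + 1 + I, so Q'(-2) = -3 + I.
P(-2) = -2*exp(-2).

Res(f, -2) = (-2*exp(-2))/(-3 + I) = (3/5 + I/5)*exp(-2)

Final answer: (3/5 + I/5)*exp(-2)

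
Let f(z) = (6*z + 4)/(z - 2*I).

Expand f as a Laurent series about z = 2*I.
Put w = z - (2*I), i.e. z = w + 2*I. The denominator is w, so it suffices to rewrite the numerator in powers of w.

P(z) = 6*z + 4
P(w + 2*I) = 4 + 12*I + 6*w

Dividing each term by w:
  f = (4 + 12*I)/w + 6

Substituting back w = z - 2*I:
  f(z) = (4 + 12*I)/(z - 2*I) + 6

The series is finite because the numerator is a polynomial; the negative powers form the principal part, and the coefficient of 1/(z - 2*I) gives Res(f, 2*I) = 4 + 12*I.

Final answer: (4 + 12*I)/(z - 2*I) + 6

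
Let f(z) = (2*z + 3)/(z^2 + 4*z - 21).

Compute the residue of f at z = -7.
Write f(z) = P(z)/Q(z) with P(z) = 2*z + 3 and Q(z) = z^2 + 4*z - 21.
The denominator factors as Q(z) = (z + 7)*(z - 3), so z = -7 is a simple zero of Q and P is analytic there; z = -7 is therefore a simple pole and
  Res(f, z₀) = P(z₀)/Q'(z₀).

Q'(z) = 2*z + 4, so Q'(-7) = -10.
P(-7) = -11.

Res(f, -7) = (-11)/(-10) = 11/10

Final answer: 11/10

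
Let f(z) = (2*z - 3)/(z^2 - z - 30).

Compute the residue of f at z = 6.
9/11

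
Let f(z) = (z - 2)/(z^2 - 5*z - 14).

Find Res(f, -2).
4/9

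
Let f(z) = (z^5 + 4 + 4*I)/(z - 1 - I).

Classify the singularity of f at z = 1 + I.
The numerator vanishes at z = 1 + I ((1 + I)^5 = -4 - 4*I), so it is divisible by z - 1 - I:
  z^5 + 4 + 4*I = (z - 1 - I)*(z^4 + z^3 + I*z^3 + 2*I*z^2 - 2*z + 2*I*z - 4)
Hence for z ≠ 1 + I, f(z) = z^4 + z^3 + I*z^3 + 2*I*z^2 - 2*z + 2*I*z - 4, a polynomial, and lim_{z→1 + I} f(z) = -20 is finite.
So the singularity is removable.

Final answer: removable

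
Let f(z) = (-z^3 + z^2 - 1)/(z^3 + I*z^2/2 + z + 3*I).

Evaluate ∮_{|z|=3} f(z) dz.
By the residue theorem, ∮_C f(z) dz = 2πi · (sum of the residues of f at the poles inside |z| = 3).

The denominator factors as (z - 3*I/2)*(z + 1 + I)*(z - 1 + I), so the singularities of f are simple poles at z = 3*I/2, z = -1 - I, z = 1 - I.
  |3*I/2|² = 9/4 < 9 = 3², so this pole is inside the contour.
  |-1 - I|² = 2 < 9 = 3², so this pole is inside the contour.
  |1 - I|² = 2 < 9 = 3², so this pole is inside the contour.

With P(z) = -z^3 + z^2 - 1 and Q(z) = z^3 + I*z^2/2 + z + 3*I, each pole is simple, so Res(f, z₀) = P(z₀)/Q'(z₀) with Q'(z) = 3*z^2 + I*z + 1.
  Res(f, 3*I/2) = P(3*I/2)/Q'(3*I/2) = (-13/4 + 27*I/8)/(-29/4) = 13/29 - 27*I/58
  Res(f, -1 - I) = P(-1 - I)/Q'(-1 - I) = (-3 + 4*I)/(2 + 5*I) = 14/29 + 23*I/29
  Res(f, 1 - I) = P(1 - I)/Q'(1 - I) = (1)/(2 - 5*I) = 2/29 + 5*I/29

Sum of residues inside C: 1 + I/2
∮_C f(z) dz = 2πi · (1 + I/2) = pi*(-1 + 2*I)

Final answer: pi*(-1 + 2*I)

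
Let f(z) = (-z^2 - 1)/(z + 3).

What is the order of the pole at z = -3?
1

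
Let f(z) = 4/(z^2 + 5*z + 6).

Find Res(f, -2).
Write f(z) = P(z)/Q(z) with P(z) = 4 and Q(z) = z^2 + 5*z + 6.
The denominator factors as Q(z) = (z + 2)*(z + 3), so z = -2 is a simple zero of Q and P is analytic there; z = -2 is therefore a simple pole and
  Res(f, z₀) = P(z₀)/Q'(z₀).

Q'(z) = 2*z + 5, so Q'(-2) = 1.
P(-2) = 4.

Res(f, -2) = (4)/(1) = 4

Final answer: 4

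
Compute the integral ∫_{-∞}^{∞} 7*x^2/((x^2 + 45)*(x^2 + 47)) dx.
Let f(z) = 7*z^2/((z^2 + 45)*(z^2 + 47)). The denominator has no real zeros and deg Q - deg P = 2 ≥ 2, so the integral of f over the upper semicircle |z| = R tends to 0 as R → ∞. Closing the contour in the upper half-plane,
  ∫_{-∞}^{∞} f(x) dx = 2πi · Σ Res(f, z_k)  over the poles with Im z_k > 0.

Zeros of the denominator: z^2 + 47 = 0 gives z = ±sqrt(47)*I; z^2 + 45 = 0 gives z = ±3*sqrt(5)*I.
Upper half-plane: z = sqrt(47)*I, z = 3*sqrt(5)*I (simple).

Each pole is a simple zero of Q(z) = z^4 + 92*z^2 + 2115, so Res(f, z₀) = P(z₀)/Q'(z₀) with P(z) = 7*z^2, Q'(z) = 4*z^3 + 184*z:
  Res(f, sqrt(47)*I) = (-329)/(-4*sqrt(47)*I) = -7*sqrt(47)*I/4
  Res(f, 3*sqrt(5)*I) = (-315)/(12*sqrt(5)*I) = 21*sqrt(5)*I/4

Sum of residues: 7*I*(-sqrt(47) + 3*sqrt(5))/4
∫_{-∞}^{∞} f(x) dx = 2πi · (7*I*(-sqrt(47) + 3*sqrt(5))/4) = 7*pi*(-3*sqrt(5) + sqrt(47))/2

Final answer: 7*pi*(-3*sqrt(5) + sqrt(47))/2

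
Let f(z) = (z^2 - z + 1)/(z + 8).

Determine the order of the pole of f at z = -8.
1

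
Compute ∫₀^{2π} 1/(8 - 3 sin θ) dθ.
Call the integral J. The integrand is 2π-periodic and we integrate over a full period, so shifting θ does not change the value (θ → θ + π/2 turns sin θ into cos θ; θ → θ + π flips the sign of the trig term). Hence
  J = ∫₀^{2π} dθ/(8 + 3 cos θ).
Put z = e^{iθ}: then cos θ = (z + 1/z)/2, dθ = dz/(iz), and z runs once counterclockwise around |z| = 1:
  J = ∮_{|z|=1} 1/(8 + 3*(z + 1/z)/2) · dz/(iz) = (2/i) ∮_{|z|=1} dz/(3*z^2 + 16*z + 3).
The roots of 3*z^2 + 16*z + 3 are z = (-8 ± sqrt(8^2 - 3^2))/3, with sqrt(55) = sqrt(55); their product is 1, so only z₊ = -8/3 + sqrt(55)/3 lies inside the unit circle (z₋ = -8/3 - sqrt(55)/3 lies outside).
z₊ is a simple zero of q(z) = 3*z^2 + 16*z + 3, so Res(1/q, z₊) = 1/q'(z₊) with q'(z) = 6*z + 16; and q'(z₊) = 3*(z₊ - z₋) = 2*sqrt(55).
Therefore J = (2/i) · 2πi · 1/(2*sqrt(55)) = 2*pi/(sqrt(55)) = 2*sqrt(55)*pi/55

Final answer: 2*sqrt(55)*pi/55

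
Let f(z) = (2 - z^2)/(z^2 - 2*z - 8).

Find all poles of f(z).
{-2, 4}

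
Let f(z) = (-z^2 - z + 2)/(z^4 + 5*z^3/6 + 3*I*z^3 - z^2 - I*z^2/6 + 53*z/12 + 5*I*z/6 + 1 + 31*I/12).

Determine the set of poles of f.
The singularities of f are the zeros of the denominator. Factoring,
  z^4 + 5*z^3/6 + 3*I*z^3 - z^2 - I*z^2/6 + 53*z/12 + 5*I*z/6 + 1 + 31*I/12 = (z - 2/3 - I)*(z + 1/2 + I/2)*(z + 1/2 + 3*I/2)*(z + 1/2 + 2*I)
so the candidates are z = 2/3 + I, z = -1/2 - I/2, z = -1/2 - 3*I/2, z = -1/2 - 2*I.

Check the numerator P(z) = -z^2 - z + 2 at each one:
  P(2/3 + I) = 17/9 - 7*I/3 ≠ 0, so z = 2/3 + I is a (simple) pole.
  P(-1/2 - I/2) = 5/2 ≠ 0, so z = -1/2 - I/2 is a (simple) pole.
  P(-1/2 - 3*I/2) = 9/2 ≠ 0, so z = -1/2 - 3*I/2 is a (simple) pole.
  P(-1/2 - 2*I) = 25/4 ≠ 0, so z = -1/2 - 2*I is a (simple) pole.

Poles of f: {-1/2 - 2*I, -1/2 - 3*I/2, -1/2 - I/2, 2/3 + I}

Final answer: {-1/2 - 2*I, -1/2 - 3*I/2, -1/2 - I/2, 2/3 + I}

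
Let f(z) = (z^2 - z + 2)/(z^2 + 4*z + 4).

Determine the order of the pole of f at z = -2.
Factor the denominator:
  z^2 + 4*z + 4 = (z + 2)^2

The numerator P(z) = z^2 - z + 2 has P(-2) = 8 ≠ 0, so no factor of (z + 2) cancels.
Near z = -2 we can therefore write f(z) = g(z)/(z + 2)^2 with g analytic at -2 and g(-2) ≠ 0 (g is just the numerator).

Hence z = -2 is a pole of order 2.

Final answer: 2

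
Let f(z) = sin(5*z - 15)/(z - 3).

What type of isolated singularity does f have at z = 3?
Let u = z - 3. The argument of sin is 5*z - 15 = 5u, so
  f = sin(5u)/u = ((5u) - (5u)^3/6 + ...)/u = 5 - (125/6)*u^2 + ...
The Laurent expansion about u = 0 has no negative powers; equivalently lim_{z→3} f(z) = 5 exists and is finite.
So the singularity is removable.

Final answer: removable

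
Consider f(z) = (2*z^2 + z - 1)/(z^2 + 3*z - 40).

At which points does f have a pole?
The singularities of f are the zeros of the denominator. Factoring,
  z^2 + 3*z - 40 = (z + 8)*(z - 5)
so the candidates are z = -8, z = 5.

Check the numerator P(z) = 2*z^2 + z - 1 at each one:
  P(-8) = 119 ≠ 0, so z = -8 is a (simple) pole.
  P(5) = 54 ≠ 0, so z = 5 is a (simple) pole.

Poles of f: {-8, 5}

Final answer: {-8, 5}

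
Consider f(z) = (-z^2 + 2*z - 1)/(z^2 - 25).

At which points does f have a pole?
The singularities of f are the zeros of the denominator. Factoring,
  z^2 - 25 = (z - 5)*(z + 5)
so the candidates are z = 5, z = -5.

Check the numerator P(z) = -z^2 + 2*z - 1 at each one:
  P(5) = -16 ≠ 0, so z = 5 is a (simple) pole.
  P(-5) = -36 ≠ 0, so z = -5 is a (simple) pole.

Poles of f: {-5, 5}

Final answer: {-5, 5}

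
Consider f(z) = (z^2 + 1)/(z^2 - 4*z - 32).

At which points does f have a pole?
The singularities of f are the zeros of the denominator. Factoring,
  z^2 - 4*z - 32 = (z + 4)*(z - 8)
so the candidates are z = -4, z = 8.

Check the numerator P(z) = z^2 + 1 at each one:
  P(-4) = 17 ≠ 0, so z = -4 is a (simple) pole.
  P(8) = 65 ≠ 0, so z = 8 is a (simple) pole.

Poles of f: {-4, 8}

Final answer: {-4, 8}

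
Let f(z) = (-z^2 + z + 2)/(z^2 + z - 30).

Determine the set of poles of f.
The singularities of f are the zeros of the denominator. Factoring,
  z^2 + z - 30 = (z + 6)*(z - 5)
so the candidates are z = -6, z = 5.

Check the numerator P(z) = -z^2 + z + 2 at each one:
  P(-6) = -40 ≠ 0, so z = -6 is a (simple) pole.
  P(5) = -18 ≠ 0, so z = 5 is a (simple) pole.

Poles of f: {-6, 5}

Final answer: {-6, 5}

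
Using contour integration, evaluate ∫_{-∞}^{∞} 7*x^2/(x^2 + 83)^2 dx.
7*sqrt(83)*pi/166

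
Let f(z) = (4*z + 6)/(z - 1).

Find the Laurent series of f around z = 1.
Put w = z - (1), i.e. z = w + 1. The denominator is w, so it suffices to rewrite the numerator in powers of w.

P(z) = 4*z + 6
P(w + 1) = 10 + 4*w

Dividing each term by w:
  f = 10/w + 4

Substituting back w = z - 1:
  f(z) = 10/(z - 1) + 4

The series is finite because the numerator is a polynomial; the negative powers form the principal part, and the coefficient of 1/(z - 1) gives Res(f, 1) = 10.

Final answer: 10/(z - 1) + 4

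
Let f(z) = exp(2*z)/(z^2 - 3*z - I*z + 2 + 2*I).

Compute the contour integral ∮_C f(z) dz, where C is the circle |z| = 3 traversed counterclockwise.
By the residue theorem, ∮_C f(z) dz = 2πi · (sum of the residues of f at the poles inside |z| = 3).

The denominator factors as (z - 1 - I)*(z - 2), so the singularities of f are simple poles at z = 1 + I, z = 2.
  |1 + I|² = 2 < 9 = 3², so this pole is inside the contour.
  |2|² = 4 < 9 = 3², so this pole is inside the contour.

With P(z) = exp(2*z) and Q(z) = z^2 - 3*z - I*z + 2 + 2*I, each pole is simple, so Res(f, z₀) = P(z₀)/Q'(z₀) with Q'(z) = 2*z - 3 - I.
  Res(f, 1 + I) = P(1 + I)/Q'(1 + I) = (exp(2 + 2*I))/(-1 + I) = (-1/2 - I/2)*exp(2 + 2*I)
  Res(f, 2) = P(2)/Q'(2) = (exp(4))/(1 - I) = (1/2 + I/2)*exp(4)

Sum of residues inside C: (-1/2 - I/2)*exp(2 + 2*I) + (1/2 + I/2)*exp(4)
∮_C f(z) dz = 2πi · ((-1/2 - I/2)*exp(2 + 2*I) + (1/2 + I/2)*exp(4)) = pi*(1 - I)*exp(2 + 2*I) + pi*(-1 + I)*exp(4)

Final answer: pi*(1 - I)*exp(2 + 2*I) + pi*(-1 + I)*exp(4)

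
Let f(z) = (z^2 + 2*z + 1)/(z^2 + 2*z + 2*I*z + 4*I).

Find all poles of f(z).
The singularities of f are the zeros of the denominator. Factoring,
  z^2 + 2*z + 2*I*z + 4*I = (z + 2*I)*(z + 2)
so the candidates are z = -2*I, z = -2.

Check the numerator P(z) = z^2 + 2*z + 1 at each one:
  P(-2*I) = -3 - 4*I ≠ 0, so z = -2*I is a (simple) pole.
  P(-2) = 1 ≠ 0, so z = -2 is a (simple) pole.

Poles of f: {-2, -2*I}

Final answer: {-2, -2*I}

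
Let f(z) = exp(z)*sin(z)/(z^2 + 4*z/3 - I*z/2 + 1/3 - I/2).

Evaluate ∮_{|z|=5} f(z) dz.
pi*(-36/25 - 48*I/25)*exp(-1/3 + I/2)*sin(1/3 - I/2) + pi*(36/25 + 48*I/25)*exp(-1)*sin(1)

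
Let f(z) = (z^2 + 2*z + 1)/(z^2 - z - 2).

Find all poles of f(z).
The singularities of f are the zeros of the denominator. Factoring,
  z^2 - z - 2 = (z + 1)*(z - 2)
so the candidates are z = -1, z = 2.

Check the numerator P(z) = z^2 + 2*z + 1 at each one:
  P(-1) = 0, so the factor (z + 1) cancels and z = -1 is only a removable singularity, not a pole.
  P(2) = 9 ≠ 0, so z = 2 is a (simple) pole.

Poles of f: {2}

Final answer: {2}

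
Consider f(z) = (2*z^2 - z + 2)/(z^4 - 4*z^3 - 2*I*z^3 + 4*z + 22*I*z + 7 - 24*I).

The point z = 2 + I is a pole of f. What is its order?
Factor the denominator:
  z^4 - 4*z^3 - 2*I*z^3 + 4*z + 22*I*z + 7 - 24*I = (z - 2 - I)^3*(z + 2 + I)

The numerator P(z) = 2*z^2 - z + 2 has P(2 + I) = 6 + 7*I ≠ 0, so no factor of (z - 2 - I) cancels.
Near z = 2 + I we can therefore write f(z) = g(z)/(z - 2 - I)^3 with g analytic at 2 + I and g(2 + I) ≠ 0 (g is the numerator divided by the remaining denominator factors).

Hence z = 2 + I is a pole of order 3.

Final answer: 3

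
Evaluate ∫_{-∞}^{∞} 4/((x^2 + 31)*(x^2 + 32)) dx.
Let f(z) = 4/((z^2 + 31)*(z^2 + 32)). The denominator has no real zeros and deg Q - deg P = 4 ≥ 2, so the integral of f over the upper semicircle |z| = R tends to 0 as R → ∞. Closing the contour in the upper half-plane,
  ∫_{-∞}^{∞} f(x) dx = 2πi · Σ Res(f, z_k)  over the poles with Im z_k > 0.

Zeros of the denominator: z^2 + 31 = 0 gives z = ±sqrt(31)*I; z^2 + 32 = 0 gives z = ±4*sqrt(2)*I.
Upper half-plane: z = 4*sqrt(2)*I, z = sqrt(31)*I (simple).

Each pole is a simple zero of Q(z) = z^4 + 63*z^2 + 992, so Res(f, z₀) = P(z₀)/Q'(z₀) with P(z) = 4, Q'(z) = 4*z^3 + 126*z:
  Res(f, 4*sqrt(2)*I) = (4)/(-8*sqrt(2)*I) = sqrt(2)*I/4
  Res(f, sqrt(31)*I) = (4)/(2*sqrt(31)*I) = -2*sqrt(31)*I/31

Sum of residues: I*(-8*sqrt(31) + 31*sqrt(2))/124
∫_{-∞}^{∞} f(x) dx = 2πi · (I*(-8*sqrt(31) + 31*sqrt(2))/124) = pi*(-31*sqrt(2) + 8*sqrt(31))/62

Final answer: pi*(-31*sqrt(2) + 8*sqrt(31))/62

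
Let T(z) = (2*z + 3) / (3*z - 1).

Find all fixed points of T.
{1/2 - sqrt(5)/2, 1/2 + sqrt(5)/2}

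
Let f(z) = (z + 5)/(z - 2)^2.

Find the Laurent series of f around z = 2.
Put w = z - (2), i.e. z = w + 2. The denominator is w^2, so it suffices to rewrite the numerator in powers of w.

P(z) = z + 5
P(w + 2) = 7 + w

Dividing each term by w^2:
  f = 7/w^2 + 1/w

Substituting back w = z - 2:
  f(z) = 7/(z - 2)^2 + 1/(z - 2)

The series is finite because the numerator is a polynomial; the negative powers form the principal part, and the coefficient of 1/(z - 2) gives Res(f, 2) = 1.

Final answer: 7/(z - 2)^2 + 1/(z - 2)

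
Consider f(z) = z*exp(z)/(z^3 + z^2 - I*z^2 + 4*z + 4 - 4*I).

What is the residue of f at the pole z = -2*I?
(1/20 + 3*I/20)*exp(-2*I)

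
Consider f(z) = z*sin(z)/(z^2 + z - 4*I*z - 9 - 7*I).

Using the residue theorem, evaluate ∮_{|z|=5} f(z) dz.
By the residue theorem, ∮_C f(z) dz = 2πi · (sum of the residues of f at the poles inside |z| = 5).

The denominator factors as (z + 3 - I)*(z - 2 - 3*I), so the singularities of f are simple poles at z = -3 + I, z = 2 + 3*I.
  |-3 + I|² = 10 < 25 = 5², so this pole is inside the contour.
  |2 + 3*I|² = 13 < 25 = 5², so this pole is inside the contour.

With P(z) = z*sin(z) and Q(z) = z^2 + z - 4*I*z - 9 - 7*I, each pole is simple, so Res(f, z₀) = P(z₀)/Q'(z₀) with Q'(z) = 2*z + 1 - 4*I.
  Res(f, -3 + I) = P(-3 + I)/Q'(-3 + I) = ((3 - I)*sin(3 - I))/(-5 - 2*I) = (-13/29 + 11*I/29)*sin(3 - I)
  Res(f, 2 + 3*I) = P(2 + 3*I)/Q'(2 + 3*I) = ((2 + 3*I)*sin(2 + 3*I))/(5 + 2*I) = (16/29 + 11*I/29)*sin(2 + 3*I)

Sum of residues inside C: (-13/29 + 11*I/29)*sin(3 - I) + (16/29 + 11*I/29)*sin(2 + 3*I)
∮_C f(z) dz = 2πi · ((-13/29 + 11*I/29)*sin(3 - I) + (16/29 + 11*I/29)*sin(2 + 3*I)) = pi*(-22/29 - 26*I/29)*sin(3 - I) + pi*(-22/29 + 32*I/29)*sin(2 + 3*I)

Final answer: pi*(-22/29 - 26*I/29)*sin(3 - I) + pi*(-22/29 + 32*I/29)*sin(2 + 3*I)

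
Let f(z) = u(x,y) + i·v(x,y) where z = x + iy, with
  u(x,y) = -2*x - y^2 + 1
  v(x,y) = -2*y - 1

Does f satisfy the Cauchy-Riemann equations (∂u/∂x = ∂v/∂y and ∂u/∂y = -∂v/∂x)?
∂u/∂x = -2
∂v/∂y = -2
∂u/∂y = -2*y
∂v/∂x = 0
∂u/∂y ≠ -∂v/∂x; the Cauchy-Riemann equations are not satisfied, so f is not analytic.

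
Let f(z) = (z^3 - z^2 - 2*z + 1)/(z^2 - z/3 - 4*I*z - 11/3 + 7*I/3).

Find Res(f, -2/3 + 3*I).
Write f(z) = P(z)/Q(z) with P(z) = z^3 - z^2 - 2*z + 1 and Q(z) = z^2 - z/3 - 4*I*z - 11/3 + 7*I/3.
The denominator factors as Q(z) = (z + 2/3 - 3*I)*(z - 1 - I), so z = -2/3 + 3*I is a simple zero of Q and P is analytic there; z = -2/3 + 3*I is therefore a simple pole and
  Res(f, z₀) = P(z₀)/Q'(z₀).

Q'(z) = 2*z - 1/3 - 4*I, so Q'(-2/3 + 3*I) = -5/3 + 2*I.
P(-2/3 + 3*I) = 772/27 - 25*I.

Res(f, -2/3 + 3*I) = (772/27 - 25*I)/(-5/3 + 2*I) = -7910/549 - 419*I/183

Final answer: -7910/549 - 419*I/183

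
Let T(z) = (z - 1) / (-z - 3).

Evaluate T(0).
1/3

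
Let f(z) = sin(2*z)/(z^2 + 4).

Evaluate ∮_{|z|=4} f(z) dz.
By the residue theorem, ∮_C f(z) dz = 2πi · (sum of the residues of f at the poles inside |z| = 4).

The denominator factors as (z + 2*I)*(z - 2*I), so the singularities of f are simple poles at z = -2*I, z = 2*I.
  |-2*I|² = 4 < 16 = 4², so this pole is inside the contour.
  |2*I|² = 4 < 16 = 4², so this pole is inside the contour.

With P(z) = sin(2*z) and Q(z) = z^2 + 4, each pole is simple, so Res(f, z₀) = P(z₀)/Q'(z₀) with Q'(z) = 2*z.
  Res(f, -2*I) = P(-2*I)/Q'(-2*I) = (-I*sinh(4))/(-4*I) = sinh(4)/4
  Res(f, 2*I) = P(2*I)/Q'(2*I) = (I*sinh(4))/(4*I) = sinh(4)/4

Sum of residues inside C: sinh(4)/2
∮_C f(z) dz = 2πi · (sinh(4)/2) = I*pi*sinh(4)

Final answer: I*pi*sinh(4)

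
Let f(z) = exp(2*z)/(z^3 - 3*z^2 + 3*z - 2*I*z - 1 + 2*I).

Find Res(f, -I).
Write f(z) = P(z)/Q(z) with P(z) = exp(2*z) and Q(z) = z^3 - 3*z^2 + 3*z - 2*I*z - 1 + 2*I.
The denominator factors as Q(z) = (z - 1)*(z + I)*(z - 2 - I), so z = -I is a simple zero of Q and P is analytic there; z = -I is therefore a simple pole and
  Res(f, z₀) = P(z₀)/Q'(z₀).

Q'(z) = 3*z^2 - 6*z + 3 - 2*I, so Q'(-I) = 4*I.
P(-I) = exp(-2*I).

Res(f, -I) = (exp(-2*I))/(4*I) = -I*exp(-2*I)/4

Final answer: -I*exp(-2*I)/4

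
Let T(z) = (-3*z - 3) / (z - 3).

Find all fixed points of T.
T(z) = z means -3*z - 3 = z*(z - 3), i.e.
  z^2 + 3 = 0.
Discriminant: (0)^2 - 4*(1)*(3) = -12, so the roots are complex conjugates.
  z = (0 ± I*sqrt(12))/(2*(1))
Fixed points: {-sqrt(3)*I, sqrt(3)*I}

Final answer: {-sqrt(3)*I, sqrt(3)*I}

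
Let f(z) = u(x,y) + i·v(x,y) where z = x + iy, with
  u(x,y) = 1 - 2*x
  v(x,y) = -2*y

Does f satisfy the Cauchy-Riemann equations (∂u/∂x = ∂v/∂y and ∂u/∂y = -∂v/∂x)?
∂u/∂x = -2
∂v/∂y = -2
∂u/∂y = 0
∂v/∂x = 0
∂u/∂x = ∂v/∂y and ∂u/∂y = -∂v/∂x hold identically; f is analytic.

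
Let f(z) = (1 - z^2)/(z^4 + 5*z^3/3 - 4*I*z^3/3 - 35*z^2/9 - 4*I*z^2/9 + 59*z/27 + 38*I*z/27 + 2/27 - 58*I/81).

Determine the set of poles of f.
The singularities of f are the zeros of the denominator. Factoring,
  z^4 + 5*z^3/3 - 4*I*z^3/3 - 35*z^2/9 - 4*I*z^2/9 + 59*z/27 + 38*I*z/27 + 2/27 - 58*I/81 = (z - 2/3 + I/3)*(z - I/3)*(z + 3 - 2*I/3)*(z - 2/3 - 2*I/3)
so the candidates are z = 2/3 - I/3, z = I/3, z = -3 + 2*I/3, z = 2/3 + 2*I/3.

Check the numerator P(z) = 1 - z^2 at each one:
  P(2/3 - I/3) = 2/3 + 4*I/9 ≠ 0, so z = 2/3 - I/3 is a (simple) pole.
  P(I/3) = 10/9 ≠ 0, so z = I/3 is a (simple) pole.
  P(-3 + 2*I/3) = -68/9 + 4*I ≠ 0, so z = -3 + 2*I/3 is a (simple) pole.
  P(2/3 + 2*I/3) = 1 - 8*I/9 ≠ 0, so z = 2/3 + 2*I/3 is a (simple) pole.

Poles of f: {-3 + 2*I/3, I/3, 2/3 - I/3, 2/3 + 2*I/3}

Final answer: {-3 + 2*I/3, I/3, 2/3 - I/3, 2/3 + 2*I/3}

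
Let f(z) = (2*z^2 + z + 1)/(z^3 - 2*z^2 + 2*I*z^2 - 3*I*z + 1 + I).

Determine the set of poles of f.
The singularities of f are the zeros of the denominator. Factoring,
  z^3 - 2*z^2 + 2*I*z^2 - 3*I*z + 1 + I = (z - 1 + I)*(z + I)*(z - 1)
so the candidates are z = 1 - I, z = -I, z = 1.

Check the numerator P(z) = 2*z^2 + z + 1 at each one:
  P(1 - I) = 2 - 5*I ≠ 0, so z = 1 - I is a (simple) pole.
  P(-I) = -1 - I ≠ 0, so z = -I is a (simple) pole.
  P(1) = 4 ≠ 0, so z = 1 is a (simple) pole.

Poles of f: {-I, 1 - I, 1}

Final answer: {-I, 1 - I, 1}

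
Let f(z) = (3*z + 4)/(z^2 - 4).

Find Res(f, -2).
Write f(z) = P(z)/Q(z) with P(z) = 3*z + 4 and Q(z) = z^2 - 4.
The denominator factors as Q(z) = (z + 2)*(z - 2), so z = -2 is a simple zero of Q and P is analytic there; z = -2 is therefore a simple pole and
  Res(f, z₀) = P(z₀)/Q'(z₀).

Q'(z) = 2*z, so Q'(-2) = -4.
P(-2) = -2.

Res(f, -2) = (-2)/(-4) = 1/2

Final answer: 1/2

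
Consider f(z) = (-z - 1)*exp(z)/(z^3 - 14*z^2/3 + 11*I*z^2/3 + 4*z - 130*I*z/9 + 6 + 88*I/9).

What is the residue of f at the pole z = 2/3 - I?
Write f(z) = P(z)/Q(z) with P(z) = (-z - 1)*exp(z) and Q(z) = z^3 - 14*z^2/3 + 11*I*z^2/3 + 4*z - 130*I*z/9 + 6 + 88*I/9.
The denominator factors as Q(z) = (z - 1 + 3*I)*(z - 2/3 + I)*(z - 3 - I/3), so z = 2/3 - I is a simple zero of Q and P is analytic there; z = 2/3 - I is therefore a simple pole and
  Res(f, z₀) = P(z₀)/Q'(z₀).

Q'(z) = 3*z^2 - 28*z/3 + 22*I*z/3 + 4 - 130*I/9, so Q'(2/3 - I) = 31/9 - 38*I/9.
P(2/3 - I) = (-5/3 + I)*exp(2/3 - I).

Res(f, 2/3 - I) = ((-5/3 + I)*exp(2/3 - I))/(31/9 - 38*I/9) = (-807/2405 - 291*I/2405)*exp(2/3 - I)

Final answer: (-807/2405 - 291*I/2405)*exp(2/3 - I)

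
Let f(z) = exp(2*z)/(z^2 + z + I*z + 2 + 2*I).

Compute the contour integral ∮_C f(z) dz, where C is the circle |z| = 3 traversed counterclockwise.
By the residue theorem, ∮_C f(z) dz = 2πi · (sum of the residues of f at the poles inside |z| = 3).

The denominator factors as (z + 2*I)*(z + 1 - I), so the singularities of f are simple poles at z = -2*I, z = -1 + I.
  |-2*I|² = 4 < 9 = 3², so this pole is inside the contour.
  |-1 + I|² = 2 < 9 = 3², so this pole is inside the contour.

With P(z) = exp(2*z) and Q(z) = z^2 + z + I*z + 2 + 2*I, each pole is simple, so Res(f, z₀) = P(z₀)/Q'(z₀) with Q'(z) = 2*z + 1 + I.
  Res(f, -2*I) = P(-2*I)/Q'(-2*I) = (exp(-4*I))/(1 - 3*I) = (1/10 + 3*I/10)*exp(-4*I)
  Res(f, -1 + I) = P(-1 + I)/Q'(-1 + I) = (exp(-2 + 2*I))/(-1 + 3*I) = (-1/10 - 3*I/10)*exp(-2 + 2*I)

Sum of residues inside C: (1/10 + 3*I/10)*exp(-4*I) + (-1/10 - 3*I/10)*exp(-2 + 2*I)
∮_C f(z) dz = 2πi · ((1/10 + 3*I/10)*exp(-4*I) + (-1/10 - 3*I/10)*exp(-2 + 2*I)) = pi*(-3/5 + I/5)*exp(-4*I) + pi*(3/5 - I/5)*exp(-2 + 2*I)

Final answer: pi*(-3/5 + I/5)*exp(-4*I) + pi*(3/5 - I/5)*exp(-2 + 2*I)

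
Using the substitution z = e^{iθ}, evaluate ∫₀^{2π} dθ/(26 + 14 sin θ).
Call the integral J. The integrand is 2π-periodic and we integrate over a full period, so shifting θ does not change the value (θ → θ + π/2 turns sin θ into cos θ). Hence
  J = ∫₀^{2π} dθ/(26 + 14 cos θ).
Put z = e^{iθ}: then cos θ = (z + 1/z)/2, dθ = dz/(iz), and z runs once counterclockwise around |z| = 1:
  J = ∮_{|z|=1} 1/(26 + 14*(z + 1/z)/2) · dz/(iz) = (2/i) ∮_{|z|=1} dz/(14*z^2 + 52*z + 14).
The roots of 14*z^2 + 52*z + 14 are z = (-26 ± sqrt(26^2 - 14^2))/14, with sqrt(480) = 4*sqrt(30); their product is 1, so only z₊ = -13/7 + 2*sqrt(30)/7 lies inside the unit circle (z₋ = -13/7 - 2*sqrt(30)/7 lies outside).
z₊ is a simple zero of q(z) = 14*z^2 + 52*z + 14, so Res(1/q, z₊) = 1/q'(z₊) with q'(z) = 28*z + 52; and q'(z₊) = 14*(z₊ - z₋) = 8*sqrt(30).
Therefore J = (2/i) · 2πi · 1/(8*sqrt(30)) = 2*pi/(4*sqrt(30)) = sqrt(30)*pi/60

Final answer: sqrt(30)*pi/60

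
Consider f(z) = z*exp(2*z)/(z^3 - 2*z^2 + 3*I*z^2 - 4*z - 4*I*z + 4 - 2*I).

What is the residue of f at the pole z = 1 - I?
Write f(z) = P(z)/Q(z) with P(z) = z*exp(2*z) and Q(z) = z^3 - 2*z^2 + 3*I*z^2 - 4*z - 4*I*z + 4 - 2*I.
The denominator factors as Q(z) = (z - 1 + I)*(z - 2 + I)*(z + 1 + I), so z = 1 - I is a simple zero of Q and P is analytic there; z = 1 - I is therefore a simple pole and
  Res(f, z₀) = P(z₀)/Q'(z₀).

Q'(z) = 3*z^2 - 4*z + 6*I*z - 4 - 4*I, so Q'(1 - I) = -2.
P(1 - I) = (1 - I)*exp(2 - 2*I).

Res(f, 1 - I) = ((1 - I)*exp(2 - 2*I))/(-2) = (-1/2 + I/2)*exp(2 - 2*I)

Final answer: (-1/2 + I/2)*exp(2 - 2*I)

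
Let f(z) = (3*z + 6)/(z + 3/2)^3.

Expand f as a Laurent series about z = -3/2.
Put w = z - (-3/2), i.e. z = w - 3/2. The denominator is w^3, so it suffices to rewrite the numerator in powers of w.

P(z) = 3*z + 6
P(w - 3/2) = 3/2 + 3*w

Dividing each term by w^3:
  f = 3/(2*w^3) + 3/w^2

Substituting back w = z + 3/2:
  f(z) = 3/(2*(z + 3/2)^3) + 3/(z + 3/2)^2

The series is finite because the numerator is a polynomial; the negative powers form the principal part.

Final answer: 3/(2*(z + 3/2)^3) + 3/(z + 3/2)^2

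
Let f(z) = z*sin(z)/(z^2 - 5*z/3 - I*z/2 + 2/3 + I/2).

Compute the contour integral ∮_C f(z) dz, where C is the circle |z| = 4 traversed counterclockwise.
By the residue theorem, ∮_C f(z) dz = 2πi · (sum of the residues of f at the poles inside |z| = 4).

The denominator factors as (z - 2/3 - I/2)*(z - 1), so the singularities of f are simple poles at z = 2/3 + I/2, z = 1.
  |2/3 + I/2|² = 25/36 < 16 = 4², so this pole is inside the contour.
  |1|² = 1 < 16 = 4², so this pole is inside the contour.

With P(z) = z*sin(z) and Q(z) = z^2 - 5*z/3 - I*z/2 + 2/3 + I/2, each pole is simple, so Res(f, z₀) = P(z₀)/Q'(z₀) with Q'(z) = 2*z - 5/3 - I/2.
  Res(f, 2/3 + I/2) = P(2/3 + I/2)/Q'(2/3 + I/2) = ((2/3 + I/2)*sin(2/3 + I/2))/(-1/3 + I/2) = (1/13 - 18*I/13)*sin(2/3 + I/2)
  Res(f, 1) = P(1)/Q'(1) = (sin(1))/(1/3 - I/2) = (12/13 + 18*I/13)*sin(1)

Sum of residues inside C: (1/13 - 18*I/13)*sin(2/3 + I/2) + (12/13 + 18*I/13)*sin(1)
∮_C f(z) dz = 2πi · ((1/13 - 18*I/13)*sin(2/3 + I/2) + (12/13 + 18*I/13)*sin(1)) = pi*(36/13 + 2*I/13)*sin(2/3 + I/2) + pi*(-36/13 + 24*I/13)*sin(1)

Final answer: pi*(36/13 + 2*I/13)*sin(2/3 + I/2) + pi*(-36/13 + 24*I/13)*sin(1)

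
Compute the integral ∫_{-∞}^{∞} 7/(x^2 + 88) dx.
Let f(z) = 7/(z^2 + 88). The denominator has no real zeros and deg Q - deg P = 2 ≥ 2, so the integral of f over the upper semicircle |z| = R tends to 0 as R → ∞. Closing the contour in the upper half-plane,
  ∫_{-∞}^{∞} f(x) dx = 2πi · Σ Res(f, z_k)  over the poles with Im z_k > 0.

Zeros of the denominator: z^2 + 88 = 0 gives z = ±2*sqrt(22)*I.
Upper half-plane: z = 2*sqrt(22)*I (simple).

Each pole is a simple zero of Q(z) = z^2 + 88, so Res(f, z₀) = P(z₀)/Q'(z₀) with P(z) = 7, Q'(z) = 2*z:
  Res(f, 2*sqrt(22)*I) = (7)/(4*sqrt(22)*I) = -7*sqrt(22)*I/88

∫_{-∞}^{∞} f(x) dx = 2πi · (-7*sqrt(22)*I/88) = 7*sqrt(22)*pi/44

Final answer: 7*sqrt(22)*pi/44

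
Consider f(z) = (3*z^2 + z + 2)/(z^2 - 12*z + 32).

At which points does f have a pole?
The singularities of f are the zeros of the denominator. Factoring,
  z^2 - 12*z + 32 = (z - 8)*(z - 4)
so the candidates are z = 8, z = 4.

Check the numerator P(z) = 3*z^2 + z + 2 at each one:
  P(8) = 202 ≠ 0, so z = 8 is a (simple) pole.
  P(4) = 54 ≠ 0, so z = 4 is a (simple) pole.

Poles of f: {4, 8}

Final answer: {4, 8}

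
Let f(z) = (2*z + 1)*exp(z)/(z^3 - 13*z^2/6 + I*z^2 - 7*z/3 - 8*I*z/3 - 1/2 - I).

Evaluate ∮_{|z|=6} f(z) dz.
By the residue theorem, ∮_C f(z) dz = 2πi · (sum of the residues of f at the poles inside |z| = 6).

The denominator factors as (z - 3)*(z + 1/2 + I)*(z + 1/3), so the singularities of f are simple poles at z = 3, z = -1/2 - I, z = -1/3.
  |3|² = 9 < 36 = 6², so this pole is inside the contour.
  |-1/2 - I|² = 5/4 < 36 = 6², so this pole is inside the contour.
  |-1/3|² = 1/9 < 36 = 6², so this pole is inside the contour.

With P(z) = (2*z + 1)*exp(z) and Q(z) = z^3 - 13*z^2/6 + I*z^2 - 7*z/3 - 8*I*z/3 - 1/2 - I, each pole is simple, so Res(f, z₀) = P(z₀)/Q'(z₀) with Q'(z) = 3*z^2 - 13*z/3 + 2*I*z - 7/3 - 8*I/3.
  Res(f, 3) = P(3)/Q'(3) = (7*exp(3))/(35/3 + 10*I/3) = (147/265 - 42*I/265)*exp(3)
  Res(f, -1/2 - I) = P(-1/2 - I)/Q'(-1/2 - I) = (-2*I*exp(-1/2 - I))/(-5/12 + 11*I/3) = (-1056/1961 + 120*I/1961)*exp(-1/2 - I)
  Res(f, -1/3) = P(-1/3)/Q'(-1/3) = (exp(-1/3)/3)/(-5/9 - 10*I/3) = (-3/185 + 18*I/185)*exp(-1/3)

Sum of residues inside C: (147/265 - 42*I/265)*exp(3) + (-3/185 + 18*I/185)*exp(-1/3) + (-1056/1961 + 120*I/1961)*exp(-1/2 - I)
∮_C f(z) dz = 2πi · ((147/265 - 42*I/265)*exp(3) + (-3/185 + 18*I/185)*exp(-1/3) + (-1056/1961 + 120*I/1961)*exp(-1/2 - I)) = pi*(-240/1961 - 2112*I/1961)*exp(-1/2 - I) + pi*(-36/185 - 6*I/185)*exp(-1/3) + pi*(84/265 + 294*I/265)*exp(3)

Final answer: pi*(-240/1961 - 2112*I/1961)*exp(-1/2 - I) + pi*(-36/185 - 6*I/185)*exp(-1/3) + pi*(84/265 + 294*I/265)*exp(3)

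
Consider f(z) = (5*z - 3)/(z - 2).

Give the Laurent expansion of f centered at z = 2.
7/(z - 2) + 5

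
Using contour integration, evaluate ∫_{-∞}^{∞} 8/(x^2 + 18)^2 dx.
Let f(z) = 8/(z^2 + 18)^2. The denominator has no real zeros and deg Q - deg P = 4 ≥ 2, so the integral of f over the upper semicircle |z| = R tends to 0 as R → ∞. Closing the contour in the upper half-plane,
  ∫_{-∞}^{∞} f(x) dx = 2πi · Σ Res(f, z_k)  over the poles with Im z_k > 0.

Zeros of the denominator: z^2 + 18 = 0 gives z = ±3*sqrt(2)*I.
Upper half-plane: z = 3*sqrt(2)*I (a pole of order 2).

Write f(z) = g(z)/(z - 3*sqrt(2)*I)^2 with g(z) = 8/(z + 3*sqrt(2)*I)^2. For a double pole, Res(f, z₀) = g'(z₀):
  g'(z) = -16/(z + 3*sqrt(2)*I)^3
  Res(f, 3*sqrt(2)*I) = g'(3*sqrt(2)*I) = -sqrt(2)*I/54

∫_{-∞}^{∞} f(x) dx = 2πi · (-sqrt(2)*I/54) = sqrt(2)*pi/27

Final answer: sqrt(2)*pi/27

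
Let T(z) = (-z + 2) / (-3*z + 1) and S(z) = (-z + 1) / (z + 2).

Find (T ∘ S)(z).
(3*z + 3)/(4*z - 1)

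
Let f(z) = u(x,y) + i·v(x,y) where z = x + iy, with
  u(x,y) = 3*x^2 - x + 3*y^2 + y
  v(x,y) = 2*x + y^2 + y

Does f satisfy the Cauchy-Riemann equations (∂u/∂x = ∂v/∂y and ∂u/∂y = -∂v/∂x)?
∂u/∂x = 6*x - 1
∂v/∂y = 2*y + 1
∂u/∂y = 6*y + 1
∂v/∂x = 2
∂u/∂x ≠ ∂v/∂y and ∂u/∂y ≠ -∂v/∂x; the Cauchy-Riemann equations are not satisfied, so f is not analytic.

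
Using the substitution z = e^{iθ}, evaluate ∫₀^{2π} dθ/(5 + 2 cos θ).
Let J = ∫₀^{2π} dθ/(5 + 2 cos θ).
Put z = e^{iθ}: then cos θ = (z + 1/z)/2, dθ = dz/(iz), and z runs once counterclockwise around |z| = 1:
  J = ∮_{|z|=1} 1/(5 + 2*(z + 1/z)/2) · dz/(iz) = (2/i) ∮_{|z|=1} dz/(2*z^2 + 10*z + 2).
The roots of 2*z^2 + 10*z + 2 are z = (-5 ± sqrt(5^2 - 2^2))/2, with sqrt(21) = sqrt(21); their product is 1, so only z₊ = -5/2 + sqrt(21)/2 lies inside the unit circle (z₋ = -5/2 - sqrt(21)/2 lies outside).
z₊ is a simple zero of q(z) = 2*z^2 + 10*z + 2, so Res(1/q, z₊) = 1/q'(z₊) with q'(z) = 4*z + 10; and q'(z₊) = 2*(z₊ - z₋) = 2*sqrt(21).
Therefore J = (2/i) · 2πi · 1/(2*sqrt(21)) = 2*pi/(sqrt(21)) = 2*sqrt(21)*pi/21

Final answer: 2*sqrt(21)*pi/21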